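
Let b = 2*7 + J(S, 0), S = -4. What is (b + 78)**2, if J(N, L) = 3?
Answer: 9025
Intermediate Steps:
b = 17 (b = 2*7 + 3 = 14 + 3 = 17)
(b + 78)**2 = (17 + 78)**2 = 95**2 = 9025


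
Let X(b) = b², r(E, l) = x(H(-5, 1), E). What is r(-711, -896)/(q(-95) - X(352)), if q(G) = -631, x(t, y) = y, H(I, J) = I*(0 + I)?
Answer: 711/124535 ≈ 0.0057092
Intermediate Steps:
H(I, J) = I² (H(I, J) = I*I = I²)
r(E, l) = E
r(-711, -896)/(q(-95) - X(352)) = -711/(-631 - 1*352²) = -711/(-631 - 1*123904) = -711/(-631 - 123904) = -711/(-124535) = -711*(-1/124535) = 711/124535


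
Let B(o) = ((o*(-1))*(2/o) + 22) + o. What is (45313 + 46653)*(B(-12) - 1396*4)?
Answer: -512802416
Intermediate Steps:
B(o) = 20 + o (B(o) = ((-o)*(2/o) + 22) + o = (-2 + 22) + o = 20 + o)
(45313 + 46653)*(B(-12) - 1396*4) = (45313 + 46653)*((20 - 12) - 1396*4) = 91966*(8 - 5584) = 91966*(-5576) = -512802416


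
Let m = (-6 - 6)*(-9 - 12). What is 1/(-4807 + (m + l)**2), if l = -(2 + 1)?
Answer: 1/57194 ≈ 1.7484e-5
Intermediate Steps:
l = -3 (l = -1*3 = -3)
m = 252 (m = -12*(-21) = 252)
1/(-4807 + (m + l)**2) = 1/(-4807 + (252 - 3)**2) = 1/(-4807 + 249**2) = 1/(-4807 + 62001) = 1/57194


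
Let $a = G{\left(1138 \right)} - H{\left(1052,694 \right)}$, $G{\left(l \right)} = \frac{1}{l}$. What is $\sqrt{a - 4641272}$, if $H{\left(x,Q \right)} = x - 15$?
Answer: $\frac{i \sqrt{6011994415458}}{1138} \approx 2154.6 i$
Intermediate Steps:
$H{\left(x,Q \right)} = -15 + x$
$a = - \frac{1180105}{1138}$ ($a = \frac{1}{1138} - \left(-15 + 1052\right) = \frac{1}{1138} - 1037 = - \frac{1180105}{1138} \approx -1037.0$)
$\sqrt{a - 4641272} = \sqrt{- \frac{1180105}{1138} - 4641272} = \sqrt{- \frac{5282947641}{1138}} = \frac{i \sqrt{6011994415458}}{1138}$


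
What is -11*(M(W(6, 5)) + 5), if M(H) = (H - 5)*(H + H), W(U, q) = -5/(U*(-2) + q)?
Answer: 605/49 ≈ 12.347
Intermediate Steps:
W(U, q) = -5/(q - 2*U) (W(U, q) = -5/(-2*U + q) = -5/(q - 2*U))
M(H) = 2*H*(-5 + H) (M(H) = (-5 + H)*(2*H) = 2*H*(-5 + H))
-11*(M(W(6, 5)) + 5) = -11*(2*(5/(-1*5 + 2*6))*(-5 + 5/(-1*5 + 2*6)) + 5) = -11*(2*(5/(-5 + 12))*(-5 + 5/(-5 + 12)) + 5) = -11*(2*(5/7)*(-5 + 5/7) + 5) = -11*(2*(5/7)*(-30/7) + 5) = -11*(-300/49 + 5) = -11*(-55/49) = 605/49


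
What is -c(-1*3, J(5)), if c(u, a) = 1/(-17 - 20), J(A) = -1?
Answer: 1/37 ≈ 0.027027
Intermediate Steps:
c(u, a) = -1/37 (c(u, a) = 1/(-37) = -1/37)
-c(-1*3, J(5)) = -1*(-1/37) = 1/37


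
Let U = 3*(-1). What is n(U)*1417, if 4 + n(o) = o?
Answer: -9919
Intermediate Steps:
U = -3
n(o) = -4 + o
n(U)*1417 = (-4 - 3)*1417 = -7*1417 = -9919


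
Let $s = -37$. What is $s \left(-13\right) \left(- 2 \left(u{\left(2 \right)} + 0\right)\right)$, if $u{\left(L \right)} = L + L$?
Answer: $-3848$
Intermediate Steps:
$u{\left(L \right)} = 2 L$
$s \left(-13\right) \left(- 2 \left(u{\left(2 \right)} + 0\right)\right) = \left(-37\right) \left(-13\right) \left(- 2 \left(2 \cdot 2 + 0\right)\right) = 481 \left(- 2 \left(4 + 0\right)\right) = 481 \left(\left(-2\right) 4\right) = 481 \left(-8\right) = -3848$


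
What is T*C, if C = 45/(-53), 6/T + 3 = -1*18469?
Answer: 135/489508 ≈ 0.00027579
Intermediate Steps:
T = -3/9236 (T = 6/(-3 - 1*18469) = 6/(-3 - 18469) = 6/(-18472) = 6*(-1/18472) = -3/9236 ≈ -0.00032482)
C = -45/53 (C = 45*(-1/53) = -45/53 ≈ -0.84906)
T*C = -3/9236*(-45/53) = 135/489508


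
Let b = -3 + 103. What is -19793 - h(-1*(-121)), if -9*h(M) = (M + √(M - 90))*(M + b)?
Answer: -151396/9 + 221*√31/9 ≈ -16685.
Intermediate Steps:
b = 100
h(M) = -(100 + M)*(M + √(-90 + M))/9 (h(M) = -(M + √(M - 90))*(M + 100)/9 = -(M + √(-90 + M))*(100 + M)/9 = -(100 + M)*(M + √(-90 + M))/9)
-19793 - h(-1*(-121)) = -19793 - (-(-100)*(-121)/9 - 100*√(-90 - 1*(-121))/9 - (-1*(-121))²/9 - (-1*(-121))*√(-90 - 1*(-121))/9) = -19793 - (-100/9*121 - 100*√(-90 + 121)/9 - ⅑*121² - ⅑*121*√(-90 + 121)) = -19793 - (-12100/9 - 100*√31/9 - ⅑*14641 - ⅑*121*√31) = -19793 - (-12100/9 - 100*√31/9 - 14641/9 - 121*√31/9) = -19793 - (-26741/9 - 221*√31/9) = -19793 + (26741/9 + 221*√31/9) = -151396/9 + 221*√31/9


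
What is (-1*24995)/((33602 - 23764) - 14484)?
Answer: 24995/4646 ≈ 5.3799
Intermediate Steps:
(-1*24995)/((33602 - 23764) - 14484) = -24995/(9838 - 14484) = -24995/(-4646) = -24995*(-1/4646) = 24995/4646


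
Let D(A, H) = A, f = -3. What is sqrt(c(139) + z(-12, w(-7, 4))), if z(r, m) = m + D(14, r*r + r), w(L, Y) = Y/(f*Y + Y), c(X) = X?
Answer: sqrt(610)/2 ≈ 12.349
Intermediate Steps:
w(L, Y) = -1/2 (w(L, Y) = Y/(-3*Y + Y) = Y/((-2*Y)) = Y*(-1/(2*Y)) = -1/2)
z(r, m) = 14 + m (z(r, m) = m + 14 = 14 + m)
sqrt(c(139) + z(-12, w(-7, 4))) = sqrt(139 + (14 - 1/2)) = sqrt(139 + 27/2) = sqrt(305/2) = sqrt(610)/2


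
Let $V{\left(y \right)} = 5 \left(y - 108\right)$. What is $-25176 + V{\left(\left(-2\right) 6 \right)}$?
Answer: $-25776$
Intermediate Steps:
$V{\left(y \right)} = -540 + 5 y$ ($V{\left(y \right)} = 5 \left(-108 + y\right) = -540 + 5 y$)
$-25176 + V{\left(\left(-2\right) 6 \right)} = -25176 - \left(540 - 5 \left(\left(-2\right) 6\right)\right) = -25176 + \left(-540 + 5 \left(-12\right)\right) = -25176 - 600 = -25776$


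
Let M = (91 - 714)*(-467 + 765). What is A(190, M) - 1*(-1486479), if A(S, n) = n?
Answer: 1300825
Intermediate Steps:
M = -185654 (M = -623*298 = -185654)
A(190, M) - 1*(-1486479) = -185654 - 1*(-1486479) = -185654 + 1486479 = 1300825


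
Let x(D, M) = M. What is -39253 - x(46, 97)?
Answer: -39350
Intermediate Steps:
-39253 - x(46, 97) = -39253 - 1*97 = -39253 - 97 = -39350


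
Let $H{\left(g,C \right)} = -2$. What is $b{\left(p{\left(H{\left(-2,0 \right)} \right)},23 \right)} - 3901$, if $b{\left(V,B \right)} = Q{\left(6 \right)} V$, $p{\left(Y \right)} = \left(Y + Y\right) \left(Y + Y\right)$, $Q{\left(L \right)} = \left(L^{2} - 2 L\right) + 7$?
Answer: $-3405$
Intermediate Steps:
$Q{\left(L \right)} = 7 + L^{2} - 2 L$
$p{\left(Y \right)} = 4 Y^{2}$ ($p{\left(Y \right)} = 2 Y 2 Y = 4 Y^{2}$)
$b{\left(V,B \right)} = 31 V$ ($b{\left(V,B \right)} = \left(7 + 6^{2} - 12\right) V = \left(7 + 36 - 12\right) V = 31 V$)
$b{\left(p{\left(H{\left(-2,0 \right)} \right)},23 \right)} - 3901 = 31 \cdot 4 \left(-2\right)^{2} - 3901 = 31 \cdot 4 \cdot 4 - 3901 = 31 \cdot 16 - 3901 = 496 - 3901 = -3405$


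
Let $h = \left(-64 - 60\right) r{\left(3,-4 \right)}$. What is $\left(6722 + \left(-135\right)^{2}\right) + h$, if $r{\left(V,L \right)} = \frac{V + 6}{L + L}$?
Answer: $\frac{50173}{2} \approx 25087.0$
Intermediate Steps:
$r{\left(V,L \right)} = \frac{6 + V}{2 L}$
$h = \frac{279}{2}$ ($h = \left(-64 - 60\right) \frac{6 + 3}{2 \left(-4\right)} = - 124 \cdot \frac{1}{2} \left(- \frac{1}{4}\right) 9 = \left(-124\right) \left(- \frac{9}{8}\right) = \frac{279}{2} \approx 139.5$)
$\left(6722 + \left(-135\right)^{2}\right) + h = \left(6722 + \left(-135\right)^{2}\right) + \frac{279}{2} = \left(6722 + 18225\right) + \frac{279}{2} = 24947 + \frac{279}{2} = \frac{50173}{2}$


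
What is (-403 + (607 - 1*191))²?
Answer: 169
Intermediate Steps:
(-403 + (607 - 1*191))² = (-403 + (607 - 191))² = (-403 + 416)² = 13² = 169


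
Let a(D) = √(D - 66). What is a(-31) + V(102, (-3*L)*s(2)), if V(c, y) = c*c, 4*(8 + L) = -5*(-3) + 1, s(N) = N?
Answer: 10404 + I*√97 ≈ 10404.0 + 9.8489*I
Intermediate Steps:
L = -4 (L = -8 + (-5*(-3) + 1)/4 = -8 + (15 + 1)/4 = -8 + (¼)*16 = -8 + 4 = -4)
V(c, y) = c²
a(D) = √(-66 + D)
a(-31) + V(102, (-3*L)*s(2)) = √(-66 - 31) + 102² = √(-97) + 10404 = I*√97 + 10404 = 10404 + I*√97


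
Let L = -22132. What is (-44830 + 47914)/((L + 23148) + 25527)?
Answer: 3084/26543 ≈ 0.11619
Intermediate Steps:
(-44830 + 47914)/((L + 23148) + 25527) = (-44830 + 47914)/((-22132 + 23148) + 25527) = 3084/(1016 + 25527) = 3084/26543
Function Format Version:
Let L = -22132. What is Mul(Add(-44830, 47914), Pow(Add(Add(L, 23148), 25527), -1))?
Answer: Rational(3084, 26543) ≈ 0.11619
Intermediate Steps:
Mul(Add(-44830, 47914), Pow(Add(Add(L, 23148), 25527), -1)) = Mul(Add(-44830, 47914), Pow(Add(Add(-22132, 23148), 25527), -1)) = Mul(3084, Pow(Add(1016, 25527), -1)) = Mul(3084, Pow(26543, -1)) = Mul(3084, Rational(1, 26543)) = Rational(3084, 26543)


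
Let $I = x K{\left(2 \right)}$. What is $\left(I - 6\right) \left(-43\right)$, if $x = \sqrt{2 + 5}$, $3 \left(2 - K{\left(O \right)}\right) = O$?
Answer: $258 - \frac{172 \sqrt{7}}{3} \approx 106.31$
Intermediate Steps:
$K{\left(O \right)} = 2 - \frac{O}{3}$
$x = \sqrt{7} \approx 2.6458$
$I = \frac{4 \sqrt{7}}{3}$ ($I = \sqrt{7} \left(2 - \frac{2}{3}\right) = \sqrt{7} \cdot \frac{4}{3} = \frac{4 \sqrt{7}}{3} \approx 3.5277$)
$\left(I - 6\right) \left(-43\right) = \left(\frac{4 \sqrt{7}}{3} - 6\right) \left(-43\right) = \left(-6 + \frac{4 \sqrt{7}}{3}\right) \left(-43\right) = 258 - \frac{172 \sqrt{7}}{3}$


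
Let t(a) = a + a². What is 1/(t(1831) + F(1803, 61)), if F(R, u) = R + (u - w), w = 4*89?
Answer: 1/3355900 ≈ 2.9798e-7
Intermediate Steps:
w = 356
F(R, u) = -356 + R + u (F(R, u) = R + (u - 1*356) = R + (u - 356) = R + (-356 + u) = -356 + R + u)
1/(t(1831) + F(1803, 61)) = 1/(1831*(1 + 1831) + (-356 + 1803 + 61)) = 1/(1831*1832 + 1508) = 1/(3354392 + 1508) = 1/3355900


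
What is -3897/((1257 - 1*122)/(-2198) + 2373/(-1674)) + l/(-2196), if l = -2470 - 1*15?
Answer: 2625478445947/1302199452 ≈ 2016.2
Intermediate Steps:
l = -2485 (l = -2470 - 15 = -2485)
-3897/((1257 - 1*122)/(-2198) + 2373/(-1674)) + l/(-2196) = -3897/((1257 - 1*122)/(-2198) + 2373/(-1674)) - 2485/(-2196) = -3897/((1257 - 122)*(-1/2198) + 2373*(-1/1674)) - 2485*(-1/2196) = -3897/(1135*(-1/2198) - 791/558) + 2485/2196 = -3897/(-1135/2198 - 791/558) + 2485/2196 = -3897/(-592987/306621) + 2485/2196 = -3897*(-306621/592987) + 2485/2196 = 1194902037/592987 + 2485/2196 = 2625478445947/1302199452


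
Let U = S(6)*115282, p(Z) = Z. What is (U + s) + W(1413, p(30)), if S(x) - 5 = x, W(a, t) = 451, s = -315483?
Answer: 953070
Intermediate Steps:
S(x) = 5 + x
U = 1268102 (U = (5 + 6)*115282 = 11*115282 = 1268102)
(U + s) + W(1413, p(30)) = (1268102 - 315483) + 451 = 952619 + 451 = 953070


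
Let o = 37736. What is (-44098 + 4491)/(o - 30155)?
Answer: -39607/7581 ≈ -5.2245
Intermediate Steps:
(-44098 + 4491)/(o - 30155) = (-44098 + 4491)/(37736 - 30155) = -39607/7581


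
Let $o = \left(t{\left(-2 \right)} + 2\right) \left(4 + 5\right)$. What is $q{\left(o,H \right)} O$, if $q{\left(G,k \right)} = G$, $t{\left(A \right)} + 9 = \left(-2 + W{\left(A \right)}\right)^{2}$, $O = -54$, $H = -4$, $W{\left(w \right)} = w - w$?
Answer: $1458$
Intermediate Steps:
$W{\left(w \right)} = 0$
$t{\left(A \right)} = -5$ ($t{\left(A \right)} = -9 + \left(-2 + 0\right)^{2} = -9 + \left(-2\right)^{2} = -9 + 4 = -5$)
$o = -27$ ($o = \left(-5 + 2\right) \left(4 + 5\right) = \left(-3\right) 9 = -27$)
$q{\left(o,H \right)} O = \left(-27\right) \left(-54\right) = 1458$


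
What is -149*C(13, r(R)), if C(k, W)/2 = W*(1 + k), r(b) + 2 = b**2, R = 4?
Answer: -58408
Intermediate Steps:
r(b) = -2 + b**2
C(k, W) = 2*W*(1 + k) (C(k, W) = 2*(W*(1 + k)) = 2*W*(1 + k))
-149*C(13, r(R)) = -298*(-2 + 4**2)*(1 + 13) = -298*(-2 + 16)*14 = -298*14*14 = -149*392 = -58408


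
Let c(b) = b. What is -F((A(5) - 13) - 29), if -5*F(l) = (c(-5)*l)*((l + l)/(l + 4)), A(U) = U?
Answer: 2738/33 ≈ 82.970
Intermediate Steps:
F(l) = 2*l²/(4 + l) (F(l) = -(-5*l)*(l + l)/(l + 4)/5 = -(-5*l)*(2*l)/(4 + l)/5 = -(-5*l)*2*l/(4 + l)/5 = -(-2)*l²/(4 + l) = 2*l²/(4 + l))
-F((A(5) - 13) - 29) = -2*((5 - 13) - 29)²/(4 + ((5 - 13) - 29)) = -2*(-8 - 29)²/(4 + (-8 - 29)) = -2*(-37)²/(4 - 37) = -2*1369/(-33) = -2*1369*(-1)/33 = -1*(-2738/33) = 2738/33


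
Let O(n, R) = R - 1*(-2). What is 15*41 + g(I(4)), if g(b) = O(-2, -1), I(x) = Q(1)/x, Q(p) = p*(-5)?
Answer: 616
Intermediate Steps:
Q(p) = -5*p
I(x) = -5/x (I(x) = (-5*1)/x = -5/x)
O(n, R) = 2 + R (O(n, R) = R + 2 = 2 + R)
g(b) = 1 (g(b) = 2 - 1 = 1)
15*41 + g(I(4)) = 15*41 + 1 = 615 + 1 = 616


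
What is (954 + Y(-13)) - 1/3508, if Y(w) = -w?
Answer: 3392235/3508 ≈ 967.00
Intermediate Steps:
(954 + Y(-13)) - 1/3508 = (954 - 1*(-13)) - 1/3508 = (954 + 13) - 1*1/3508 = 967 - 1/3508 = 3392235/3508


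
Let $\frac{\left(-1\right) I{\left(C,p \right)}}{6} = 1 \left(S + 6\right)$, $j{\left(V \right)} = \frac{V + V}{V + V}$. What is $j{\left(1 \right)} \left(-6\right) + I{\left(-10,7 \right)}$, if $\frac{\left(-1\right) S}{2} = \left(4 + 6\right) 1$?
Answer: $78$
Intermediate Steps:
$j{\left(V \right)} = 1$ ($j{\left(V \right)} = \frac{2 V}{2 V} = 2 V \frac{1}{2 V} = 1$)
$S = -20$ ($S = - 2 \left(4 + 6\right) 1 = - 2 \cdot 10 \cdot 1 = \left(-2\right) 10 = -20$)
$I{\left(C,p \right)} = 84$ ($I{\left(C,p \right)} = - 6 \cdot 1 \left(-20 + 6\right) = - 6 \cdot 1 \left(-14\right) = \left(-6\right) \left(-14\right) = 84$)
$j{\left(1 \right)} \left(-6\right) + I{\left(-10,7 \right)} = 1 \left(-6\right) + 84 = -6 + 84 = 78$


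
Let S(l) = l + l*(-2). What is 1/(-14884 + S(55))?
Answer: -1/14939 ≈ -6.6939e-5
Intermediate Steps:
S(l) = -l (S(l) = l - 2*l = -l)
1/(-14884 + S(55)) = 1/(-14884 - 1*55) = 1/(-14884 - 55) = 1/(-14939) = -1/14939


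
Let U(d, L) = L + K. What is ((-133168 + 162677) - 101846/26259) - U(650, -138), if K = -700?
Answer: 796780027/26259 ≈ 30343.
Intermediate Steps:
U(d, L) = -700 + L (U(d, L) = L - 700 = -700 + L)
((-133168 + 162677) - 101846/26259) - U(650, -138) = ((-133168 + 162677) - 101846/26259) - (-700 - 138) = (29509 - 101846*1/26259) - 1*(-838) = (29509 - 101846/26259) + 838 = 774774985/26259 + 838 = 796780027/26259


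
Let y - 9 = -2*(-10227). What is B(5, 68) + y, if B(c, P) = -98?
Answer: 20365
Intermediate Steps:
y = 20463 (y = 9 - 2*(-10227) = 9 + 20454 = 20463)
B(5, 68) + y = -98 + 20463 = 20365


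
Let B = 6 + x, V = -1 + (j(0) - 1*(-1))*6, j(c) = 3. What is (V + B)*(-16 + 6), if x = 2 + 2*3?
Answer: -370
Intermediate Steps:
x = 8 (x = 2 + 6 = 8)
V = 23 (V = -1 + (3 - 1*(-1))*6 = -1 + (3 + 1)*6 = -1 + 4*6 = -1 + 24 = 23)
B = 14 (B = 6 + 8 = 14)
(V + B)*(-16 + 6) = (23 + 14)*(-16 + 6) = 37*(-10) = -370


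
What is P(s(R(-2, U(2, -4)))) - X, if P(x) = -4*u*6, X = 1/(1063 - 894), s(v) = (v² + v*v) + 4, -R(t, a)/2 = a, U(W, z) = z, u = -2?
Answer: 8111/169 ≈ 47.994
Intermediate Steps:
R(t, a) = -2*a
s(v) = 4 + 2*v² (s(v) = (v² + v²) + 4 = 2*v² + 4 = 4 + 2*v²)
X = 1/169 ≈ 0.0059172
P(x) = 48 (P(x) = -4*(-2)*6 = 8*6 = 48)
P(s(R(-2, U(2, -4)))) - X = 48 - 1*1/169 = 48 - 1/169 = 8111/169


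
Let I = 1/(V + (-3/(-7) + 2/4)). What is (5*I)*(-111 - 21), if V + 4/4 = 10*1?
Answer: -9240/139 ≈ -66.475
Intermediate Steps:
V = 9 (V = -1 + 10*1 = -1 + 10 = 9)
I = 14/139 (I = 1/(9 + (-3/(-7) + 2/4)) = 1/(9 + (-3*(-⅐) + 2*(¼))) = 1/(9 + (3/7 + ½)) = 1/(9 + 13/14) = 1/(139/14) = 14/139 ≈ 0.10072)
(5*I)*(-111 - 21) = (5*(14/139))*(-111 - 21) = (70/139)*(-132) = -9240/139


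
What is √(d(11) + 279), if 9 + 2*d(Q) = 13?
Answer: √281 ≈ 16.763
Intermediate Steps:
d(Q) = 2 (d(Q) = -9/2 + (½)*13 = -9/2 + 13/2 = 2)
√(d(11) + 279) = √(2 + 279) = √281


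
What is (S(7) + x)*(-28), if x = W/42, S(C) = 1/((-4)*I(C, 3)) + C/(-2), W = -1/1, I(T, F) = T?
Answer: 299/3 ≈ 99.667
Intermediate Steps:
W = -1 (W = -1*1 = -1)
S(C) = -C/2 - 1/(4*C) (S(C) = 1/((-4)*C) + C/(-2) = -1/(4*C) + C*(-1/2) = -1/(4*C) - C/2 = -C/2 - 1/(4*C))
x = -1/42 ≈ -0.023810
(S(7) + x)*(-28) = ((-1/2*7 - 1/4/7) - 1/42)*(-28) = ((-7/2 - 1/4*1/7) - 1/42)*(-28) = ((-7/2 - 1/28) - 1/42)*(-28) = (-99/28 - 1/42)*(-28) = -299/84*(-28) = 299/3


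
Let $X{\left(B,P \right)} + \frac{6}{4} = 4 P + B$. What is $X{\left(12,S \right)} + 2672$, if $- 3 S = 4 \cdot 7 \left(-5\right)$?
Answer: $\frac{17215}{6} \approx 2869.2$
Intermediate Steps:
$S = \frac{140}{3}$ ($S = - \frac{4 \cdot 7 \left(-5\right)}{3} = - \frac{28 \left(-5\right)}{3} = \left(- \frac{1}{3}\right) \left(-140\right) = \frac{140}{3} \approx 46.667$)
$X{\left(B,P \right)} = - \frac{3}{2} + B + 4 P$ ($X{\left(B,P \right)} = - \frac{3}{2} + \left(4 P + B\right) = - \frac{3}{2} + \left(B + 4 P\right) = - \frac{3}{2} + B + 4 P$)
$X{\left(12,S \right)} + 2672 = \left(- \frac{3}{2} + 12 + 4 \cdot \frac{140}{3}\right) + 2672 = \left(- \frac{3}{2} + 12 + \frac{560}{3}\right) + 2672 = \frac{1183}{6} + 2672 = \frac{17215}{6}$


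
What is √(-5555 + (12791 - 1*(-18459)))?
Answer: 3*√2855 ≈ 160.30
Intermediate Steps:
√(-5555 + (12791 - 1*(-18459))) = √(-5555 + (12791 + 18459)) = √(-5555 + 31250) = √25695 = 3*√2855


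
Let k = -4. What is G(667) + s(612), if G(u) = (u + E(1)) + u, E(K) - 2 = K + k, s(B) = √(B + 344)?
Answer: 1333 + 2*√239 ≈ 1363.9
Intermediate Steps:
s(B) = √(344 + B)
E(K) = -2 + K (E(K) = 2 + (K - 4) = 2 + (-4 + K) = -2 + K)
G(u) = -1 + 2*u (G(u) = (u + (-2 + 1)) + u = (u - 1) + u = (-1 + u) + u = -1 + 2*u)
G(667) + s(612) = (-1 + 2*667) + √(344 + 612) = (-1 + 1334) + √956 = 1333 + 2*√239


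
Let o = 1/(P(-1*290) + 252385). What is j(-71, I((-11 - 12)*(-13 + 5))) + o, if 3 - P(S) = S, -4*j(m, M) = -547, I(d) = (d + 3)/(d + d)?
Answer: 69107435/505356 ≈ 136.75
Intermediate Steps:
I(d) = (3 + d)/(2*d) (I(d) = (3 + d)/((2*d)) = (3 + d)*(1/(2*d)) = (3 + d)/(2*d))
j(m, M) = 547/4 (j(m, M) = -¼*(-547) = 547/4)
P(S) = 3 - S
o = 1/252678 (o = 1/((3 - (-1)*290) + 252385) = 1/((3 - 1*(-290)) + 252385) = 1/((3 + 290) + 252385) = 1/(293 + 252385) = 1/252678 ≈ 3.9576e-6)
j(-71, I((-11 - 12)*(-13 + 5))) + o = 547/4 + 1/252678 = 69107435/505356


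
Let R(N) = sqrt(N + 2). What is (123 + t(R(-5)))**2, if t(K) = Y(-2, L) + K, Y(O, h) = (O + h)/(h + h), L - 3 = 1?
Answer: 243001/16 + 493*I*sqrt(3)/2 ≈ 15188.0 + 426.95*I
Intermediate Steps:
L = 4 (L = 3 + 1 = 4)
Y(O, h) = (O + h)/(2*h) (Y(O, h) = (O + h)/((2*h)) = (O + h)*(1/(2*h)) = (O + h)/(2*h))
R(N) = sqrt(2 + N)
t(K) = 1/4 + K (t(K) = (1/2)*(-2 + 4)/4 + K = (1/2)*(1/4)*2 + K = 1/4 + K)
(123 + t(R(-5)))**2 = (123 + (1/4 + sqrt(2 - 5)))**2 = (123 + (1/4 + sqrt(-3)))**2 = (123 + (1/4 + I*sqrt(3)))**2 = (493/4 + I*sqrt(3))**2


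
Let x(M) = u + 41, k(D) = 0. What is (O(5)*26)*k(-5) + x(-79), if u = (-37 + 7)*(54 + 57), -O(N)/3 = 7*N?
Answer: -3289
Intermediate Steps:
O(N) = -21*N
u = -3330 (u = -30*111 = -3330)
x(M) = -3289 (x(M) = -3330 + 41 = -3289)
(O(5)*26)*k(-5) + x(-79) = (-21*5*26)*0 - 3289 = -105*26*0 - 3289 = -2730*0 - 3289 = 0 - 3289 = -3289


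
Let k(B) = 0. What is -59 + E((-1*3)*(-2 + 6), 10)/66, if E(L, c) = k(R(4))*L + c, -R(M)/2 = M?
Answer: -1942/33 ≈ -58.849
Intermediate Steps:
R(M) = -2*M
E(L, c) = c (E(L, c) = 0*L + c = 0 + c = c)
-59 + E((-1*3)*(-2 + 6), 10)/66 = -59 + 10/66 = -59 + 10*(1/66) = -59 + 5/33 = -1942/33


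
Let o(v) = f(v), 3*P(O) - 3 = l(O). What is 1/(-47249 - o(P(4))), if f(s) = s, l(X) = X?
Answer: -3/141754 ≈ -2.1163e-5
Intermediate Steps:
P(O) = 1 + O/3
o(v) = v
1/(-47249 - o(P(4))) = 1/(-47249 - (1 + (⅓)*4)) = 1/(-47249 - (1 + 4/3)) = 1/(-47249 - 1*7/3) = 1/(-47249 - 7/3) = 1/(-141754/3) = -3/141754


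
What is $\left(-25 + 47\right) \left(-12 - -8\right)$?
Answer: $-88$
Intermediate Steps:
$\left(-25 + 47\right) \left(-12 - -8\right) = 22 \left(-12 + 8\right) = 22 \left(-4\right) = -88$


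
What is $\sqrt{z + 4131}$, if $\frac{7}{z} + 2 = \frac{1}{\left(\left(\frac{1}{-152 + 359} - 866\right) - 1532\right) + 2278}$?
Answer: $\frac{\sqrt{10271374477870}}{49885} \approx 64.246$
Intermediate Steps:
$z = - \frac{173873}{49885}$ ($z = \frac{7}{-2 + \frac{1}{\left(\left(\frac{1}{-152 + 359} - 866\right) - 1532\right) + 2278}} = \frac{7}{-2 + \frac{1}{\left(\left(\frac{1}{207} - 866\right) - 1532\right) + 2278}} = \frac{7}{-2 + \frac{1}{\left(- \frac{179261}{207} - 1532\right) + 2278}} = \frac{7}{-2 + \frac{1}{- \frac{496385}{207} + 2278}} = \frac{7}{-2 + \frac{1}{- \frac{24839}{207}}} = \frac{7}{-2 - \frac{207}{24839}} = \frac{7}{- \frac{49885}{24839}} = 7 \left(- \frac{24839}{49885}\right) = - \frac{173873}{49885} \approx -3.4855$)
$\sqrt{z + 4131} = \sqrt{- \frac{173873}{49885} + 4131} = \sqrt{\frac{205901062}{49885}} = \frac{\sqrt{10271374477870}}{49885}$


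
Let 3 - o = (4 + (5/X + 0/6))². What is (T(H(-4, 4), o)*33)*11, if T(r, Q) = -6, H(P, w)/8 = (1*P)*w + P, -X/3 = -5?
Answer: -2178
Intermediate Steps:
X = 15 (X = -3*(-5) = 15)
H(P, w) = 8*P + 8*P*w (H(P, w) = 8*((1*P)*w + P) = 8*(P*w + P) = 8*(P + P*w) = 8*P + 8*P*w)
o = -142/9 (o = 3 - (4 + (5/15 + 0/6))² = 3 - (4 + (5*(1/15) + 0*(⅙)))² = 3 - (4 + (⅓ + 0))² = 3 - (4 + ⅓)² = 3 - (13/3)² = 3 - 1*169/9 = 3 - 169/9 = -142/9 ≈ -15.778)
(T(H(-4, 4), o)*33)*11 = -6*33*11 = -198*11 = -2178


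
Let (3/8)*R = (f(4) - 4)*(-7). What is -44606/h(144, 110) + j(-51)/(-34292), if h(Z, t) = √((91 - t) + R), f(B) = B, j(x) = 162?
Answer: -81/17146 + 44606*I*√19/19 ≈ -0.0047241 + 10233.0*I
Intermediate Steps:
R = 0 (R = 8*((4 - 4)*(-7))/3 = 8*(0*(-7))/3 = (8/3)*0 = 0)
h(Z, t) = √(91 - t) (h(Z, t) = √((91 - t) + 0) = √(91 - t))
-44606/h(144, 110) + j(-51)/(-34292) = -44606/√(91 - 1*110) + 162/(-34292) = -44606/√(91 - 110) + 162*(-1/34292) = -44606*(-I*√19/19) - 81/17146 = -(-44606)*I*√19/19 - 81/17146 = 44606*I*√19/19 - 81/17146 = -81/17146 + 44606*I*√19/19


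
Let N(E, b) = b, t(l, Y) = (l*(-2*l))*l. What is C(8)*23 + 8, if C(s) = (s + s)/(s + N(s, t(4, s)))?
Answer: 74/15 ≈ 4.9333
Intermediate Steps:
t(l, Y) = -2*l**3 (t(l, Y) = (-2*l**2)*l = -2*l**3)
C(s) = 2*s/(-128 + s) (C(s) = (s + s)/(s - 2*4**3) = (2*s)/(s - 2*64) = (2*s)/(s - 128) = (2*s)/(-128 + s) = 2*s/(-128 + s))
C(8)*23 + 8 = (2*8/(-128 + 8))*23 + 8 = (2*8/(-120))*23 + 8 = (2*8*(-1/120))*23 + 8 = -2/15*23 + 8 = -46/15 + 8 = 74/15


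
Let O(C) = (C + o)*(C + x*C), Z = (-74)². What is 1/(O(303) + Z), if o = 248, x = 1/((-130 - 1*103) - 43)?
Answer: 92/15807817 ≈ 5.8199e-6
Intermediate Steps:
x = -1/276 (x = 1/((-130 - 103) - 43) = 1/(-233 - 43) = 1/(-276) = -1/276 ≈ -0.0036232)
Z = 5476
O(C) = 275*C*(248 + C)/276 (O(C) = (C + 248)*(C - C/276) = (248 + C)*(275*C/276) = 275*C*(248 + C)/276)
1/(O(303) + Z) = 1/((275/276)*303*(248 + 303) + 5476) = 1/((275/276)*303*551 + 5476) = 1/(15304025/92 + 5476) = 1/(15807817/92) = 92/15807817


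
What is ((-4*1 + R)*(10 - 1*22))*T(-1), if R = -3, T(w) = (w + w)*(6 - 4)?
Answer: -336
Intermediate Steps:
T(w) = 4*w (T(w) = (2*w)*2 = 4*w)
((-4*1 + R)*(10 - 1*22))*T(-1) = ((-4*1 - 3)*(10 - 1*22))*(4*(-1)) = ((-4 - 3)*(10 - 22))*(-4) = -7*(-12)*(-4) = 84*(-4) = -336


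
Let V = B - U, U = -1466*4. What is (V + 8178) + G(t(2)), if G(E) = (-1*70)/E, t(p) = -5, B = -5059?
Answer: 8997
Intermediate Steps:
U = -5864
V = 805 (V = -5059 - 1*(-5864) = -5059 + 5864 = 805)
G(E) = -70/E
(V + 8178) + G(t(2)) = (805 + 8178) - 70/(-5) = 8983 - 70*(-⅕) = 8983 + 14 = 8997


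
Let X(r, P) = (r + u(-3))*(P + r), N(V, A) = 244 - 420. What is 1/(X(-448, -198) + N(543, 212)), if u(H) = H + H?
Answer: 1/293108 ≈ 3.4117e-6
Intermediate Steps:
u(H) = 2*H
N(V, A) = -176
X(r, P) = (-6 + r)*(P + r) (X(r, P) = (r + 2*(-3))*(P + r) = (r - 6)*(P + r) = (-6 + r)*(P + r))
1/(X(-448, -198) + N(543, 212)) = 1/(((-448)**2 - 6*(-198) - 6*(-448) - 198*(-448)) - 176) = 1/((200704 + 1188 + 2688 + 88704) - 176) = 1/(293284 - 176) = 1/293108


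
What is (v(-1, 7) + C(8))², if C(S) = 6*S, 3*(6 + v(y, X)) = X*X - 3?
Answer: 29584/9 ≈ 3287.1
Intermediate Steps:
v(y, X) = -7 + X²/3 (v(y, X) = -6 + (X*X - 3)/3 = -6 + (X² - 3)/3 = -6 + (-3 + X²)/3 = -6 + (-1 + X²/3) = -7 + X²/3)
(v(-1, 7) + C(8))² = ((-7 + (⅓)*7²) + 6*8)² = ((-7 + (⅓)*49) + 48)² = ((-7 + 49/3) + 48)² = (28/3 + 48)² = (172/3)² = 29584/9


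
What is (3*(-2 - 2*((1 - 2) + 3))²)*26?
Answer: 2808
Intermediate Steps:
(3*(-2 - 2*((1 - 2) + 3))²)*26 = (3*(-2 - 2*(-1 + 3))²)*26 = (3*(-2 - 2*2)²)*26 = (3*(-2 - 4)²)*26 = (3*(-6)²)*26 = (3*36)*26 = 108*26 = 2808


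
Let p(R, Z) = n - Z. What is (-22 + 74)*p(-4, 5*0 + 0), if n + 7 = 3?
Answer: -208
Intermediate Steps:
n = -4 (n = -7 + 3 = -4)
p(R, Z) = -4 - Z
(-22 + 74)*p(-4, 5*0 + 0) = (-22 + 74)*(-4 - (5*0 + 0)) = 52*(-4 - (0 + 0)) = 52*(-4 - 1*0) = 52*(-4 + 0) = 52*(-4) = -208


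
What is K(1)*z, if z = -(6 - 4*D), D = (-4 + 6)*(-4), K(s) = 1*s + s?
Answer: -76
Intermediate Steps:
K(s) = 2*s (K(s) = s + s = 2*s)
D = -8 (D = 2*(-4) = -8)
z = -38 (z = -(6 - 4*(-8)) = -(6 + 32) = -1*38 = -38)
K(1)*z = (2*1)*(-38) = 2*(-38) = -76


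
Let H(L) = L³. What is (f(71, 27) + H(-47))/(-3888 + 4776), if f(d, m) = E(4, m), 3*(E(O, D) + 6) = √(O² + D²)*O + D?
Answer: -25955/222 + √745/666 ≈ -116.87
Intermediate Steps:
E(O, D) = -6 + D/3 + O*√(D² + O²)/3 (E(O, D) = -6 + (√(O² + D²)*O + D)/3 = -6 + (√(D² + O²)*O + D)/3 = -6 + (O*√(D² + O²) + D)/3 = -6 + (D + O*√(D² + O²))/3 = -6 + (D/3 + O*√(D² + O²)/3) = -6 + D/3 + O*√(D² + O²)/3)
f(d, m) = -6 + m/3 + 4*√(16 + m²)/3 (f(d, m) = -6 + m/3 + (⅓)*4*√(m² + 4²) = -6 + m/3 + (⅓)*4*√(m² + 16) = -6 + m/3 + (⅓)*4*√(16 + m²) = -6 + m/3 + 4*√(16 + m²)/3)
(f(71, 27) + H(-47))/(-3888 + 4776) = ((-6 + (⅓)*27 + 4*√(16 + 27²)/3) + (-47)³)/(-3888 + 4776) = ((-6 + 9 + 4*√(16 + 729)/3) - 103823)/888 = ((-6 + 9 + 4*√745/3) - 103823)*(1/888) = ((3 + 4*√745/3) - 103823)*(1/888) = (-103820 + 4*√745/3)*(1/888) = -25955/222 + √745/666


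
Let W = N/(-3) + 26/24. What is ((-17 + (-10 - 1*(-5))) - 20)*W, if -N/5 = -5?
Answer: 609/2 ≈ 304.50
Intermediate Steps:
N = 25 (N = -5*(-5) = 25)
W = -29/4 (W = 25/(-3) + 26/24 = 25*(-⅓) + 26*(1/24) = -25/3 + 13/12 = -29/4 ≈ -7.2500)
((-17 + (-10 - 1*(-5))) - 20)*W = ((-17 + (-10 - 1*(-5))) - 20)*(-29/4) = ((-17 + (-10 + 5)) - 20)*(-29/4) = ((-17 - 5) - 20)*(-29/4) = (-22 - 20)*(-29/4) = -42*(-29/4) = 609/2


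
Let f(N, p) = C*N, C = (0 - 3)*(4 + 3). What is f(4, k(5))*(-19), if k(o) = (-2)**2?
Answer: 1596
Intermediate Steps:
C = -21 (C = -3*7 = -21)
k(o) = 4
f(N, p) = -21*N
f(4, k(5))*(-19) = -21*4*(-19) = -84*(-19) = 1596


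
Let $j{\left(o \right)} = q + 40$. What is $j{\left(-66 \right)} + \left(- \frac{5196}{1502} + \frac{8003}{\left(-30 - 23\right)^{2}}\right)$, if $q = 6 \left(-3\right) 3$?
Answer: $- \frac{581535}{39803} \approx -14.61$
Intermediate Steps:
$q = -54$ ($q = \left(-18\right) 3 = -54$)
$j{\left(o \right)} = -14$ ($j{\left(o \right)} = -54 + 40 = -14$)
$j{\left(-66 \right)} + \left(- \frac{5196}{1502} + \frac{8003}{\left(-30 - 23\right)^{2}}\right) = -14 + \left(- \frac{5196}{1502} + \frac{8003}{\left(-30 - 23\right)^{2}}\right) = -14 + \left(\left(-5196\right) \frac{1}{1502} + \frac{8003}{\left(-53\right)^{2}}\right) = -14 - \left(\frac{2598}{751} - \frac{8003}{2809}\right) = -14 + \left(- \frac{2598}{751} + 8003 \cdot \frac{1}{2809}\right) = -14 + \left(- \frac{2598}{751} + \frac{151}{53}\right) = -14 - \frac{24293}{39803} = - \frac{581535}{39803}$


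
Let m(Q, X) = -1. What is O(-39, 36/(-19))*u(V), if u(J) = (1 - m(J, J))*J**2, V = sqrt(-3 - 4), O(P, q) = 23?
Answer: -322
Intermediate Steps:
V = I*sqrt(7) (V = sqrt(-7) = I*sqrt(7) ≈ 2.6458*I)
u(J) = 2*J**2 (u(J) = (1 - 1*(-1))*J**2 = (1 + 1)*J**2 = 2*J**2)
O(-39, 36/(-19))*u(V) = 23*(2*(I*sqrt(7))**2) = 23*(2*(-7)) = 23*(-14) = -322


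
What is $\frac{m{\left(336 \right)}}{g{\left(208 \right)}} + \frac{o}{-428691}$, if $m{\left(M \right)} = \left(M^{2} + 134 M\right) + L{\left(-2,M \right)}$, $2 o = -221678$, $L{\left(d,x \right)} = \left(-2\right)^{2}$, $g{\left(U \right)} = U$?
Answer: $\frac{1302377923}{1714764} \approx 759.51$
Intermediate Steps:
$L{\left(d,x \right)} = 4$
$o = -110839$ ($o = \frac{1}{2} \left(-221678\right) = -110839$)
$m{\left(M \right)} = 4 + M^{2} + 134 M$ ($m{\left(M \right)} = \left(M^{2} + 134 M\right) + 4 = 4 + M^{2} + 134 M$)
$\frac{m{\left(336 \right)}}{g{\left(208 \right)}} + \frac{o}{-428691} = \frac{4 + 336^{2} + 134 \cdot 336}{208} - \frac{110839}{-428691} = \left(4 + 112896 + 45024\right) \frac{1}{208} - - \frac{110839}{428691} = 157924 \cdot \frac{1}{208} + \frac{110839}{428691} = \frac{3037}{4} + \frac{110839}{428691} = \frac{1302377923}{1714764}$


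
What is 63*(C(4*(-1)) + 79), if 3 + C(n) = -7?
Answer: 4347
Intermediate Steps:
C(n) = -10 (C(n) = -3 - 7 = -10)
63*(C(4*(-1)) + 79) = 63*(-10 + 79) = 63*69 = 4347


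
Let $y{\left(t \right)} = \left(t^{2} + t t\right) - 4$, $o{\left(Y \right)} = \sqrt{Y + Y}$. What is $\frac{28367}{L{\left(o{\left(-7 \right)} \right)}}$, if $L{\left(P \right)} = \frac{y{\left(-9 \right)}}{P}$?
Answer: $\frac{28367 i \sqrt{14}}{158} \approx 671.77 i$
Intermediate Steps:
$o{\left(Y \right)} = \sqrt{2} \sqrt{Y}$ ($o{\left(Y \right)} = \sqrt{2 Y} = \sqrt{2} \sqrt{Y}$)
$y{\left(t \right)} = -4 + 2 t^{2}$ ($y{\left(t \right)} = \left(t^{2} + t^{2}\right) - 4 = 2 t^{2} - 4 = -4 + 2 t^{2}$)
$L{\left(P \right)} = \frac{158}{P}$ ($L{\left(P \right)} = \frac{-4 + 2 \left(-9\right)^{2}}{P} = \frac{-4 + 2 \cdot 81}{P} = \frac{-4 + 162}{P} = \frac{158}{P}$)
$\frac{28367}{L{\left(o{\left(-7 \right)} \right)}} = \frac{28367}{158 \frac{1}{\sqrt{2} \sqrt{-7}}} = \frac{28367}{158 \frac{1}{\sqrt{2} i \sqrt{7}}} = \frac{28367}{158 \frac{1}{i \sqrt{14}}} = \frac{28367}{158 \left(- \frac{i \sqrt{14}}{14}\right)} = \frac{28367}{\left(- \frac{79}{7}\right) i \sqrt{14}} = 28367 \frac{i \sqrt{14}}{158} = \frac{28367 i \sqrt{14}}{158}$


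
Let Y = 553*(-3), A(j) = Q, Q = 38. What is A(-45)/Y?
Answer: -38/1659 ≈ -0.022905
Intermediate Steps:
A(j) = 38
Y = -1659
A(-45)/Y = 38/(-1659) = 38*(-1/1659) = -38/1659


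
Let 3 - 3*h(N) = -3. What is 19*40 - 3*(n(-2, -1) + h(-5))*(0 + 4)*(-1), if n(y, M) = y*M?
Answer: 808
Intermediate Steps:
h(N) = 2 (h(N) = 1 - ⅓*(-3) = 1 + 1 = 2)
n(y, M) = M*y
19*40 - 3*(n(-2, -1) + h(-5))*(0 + 4)*(-1) = 19*40 - 3*(-1*(-2) + 2)*(0 + 4)*(-1) = 760 - 3*(2 + 2)*4*(-1) = 760 - 12*4*(-1) = 760 - 3*16*(-1) = 760 - 48*(-1) = 760 + 48 = 808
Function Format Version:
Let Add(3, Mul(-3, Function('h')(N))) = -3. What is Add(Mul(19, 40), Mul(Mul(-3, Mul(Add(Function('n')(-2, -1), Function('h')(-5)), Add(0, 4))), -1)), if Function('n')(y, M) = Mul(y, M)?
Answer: 808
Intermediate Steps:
Function('h')(N) = 2 (Function('h')(N) = Add(1, Mul(Rational(-1, 3), -3)) = Add(1, 1) = 2)
Function('n')(y, M) = Mul(M, y)
Add(Mul(19, 40), Mul(Mul(-3, Mul(Add(Function('n')(-2, -1), Function('h')(-5)), Add(0, 4))), -1)) = Add(Mul(19, 40), Mul(Mul(-3, Mul(Add(Mul(-1, -2), 2), Add(0, 4))), -1)) = Add(760, Mul(Mul(-3, Mul(Add(2, 2), 4)), -1)) = Add(760, Mul(Mul(-3, Mul(4, 4)), -1)) = Add(760, Mul(Mul(-3, 16), -1)) = Add(760, Mul(-48, -1)) = Add(760, 48) = 808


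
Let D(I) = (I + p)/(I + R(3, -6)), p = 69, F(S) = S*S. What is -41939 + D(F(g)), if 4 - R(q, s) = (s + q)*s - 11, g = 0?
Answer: -41962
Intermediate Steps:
R(q, s) = 15 - s*(q + s) (R(q, s) = 4 - ((s + q)*s - 11) = 4 - ((q + s)*s - 11) = 4 - (s*(q + s) - 11) = 4 - (-11 + s*(q + s)) = 4 + (11 - s*(q + s)) = 15 - s*(q + s))
F(S) = S**2
D(I) = (69 + I)/(-3 + I) (D(I) = (I + 69)/(I + (15 - 1*(-6)**2 - 1*3*(-6))) = (69 + I)/(I + (15 - 1*36 + 18)) = (69 + I)/(I + (15 - 36 + 18)) = (69 + I)/(I - 3) = (69 + I)/(-3 + I))
-41939 + D(F(g)) = -41939 + (69 + 0**2)/(-3 + 0**2) = -41939 + (69 + 0)/(-3 + 0) = -41939 + 69/(-3) = -41939 - 1/3*69 = -41939 - 23 = -41962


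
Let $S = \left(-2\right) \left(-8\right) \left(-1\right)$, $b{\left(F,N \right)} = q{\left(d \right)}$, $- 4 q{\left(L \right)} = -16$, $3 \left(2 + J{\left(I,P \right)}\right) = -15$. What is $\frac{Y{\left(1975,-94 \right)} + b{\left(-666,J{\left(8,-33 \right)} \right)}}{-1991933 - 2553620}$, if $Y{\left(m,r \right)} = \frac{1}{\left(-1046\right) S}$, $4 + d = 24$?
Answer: $- \frac{66945}{76074375008} \approx -8.7999 \cdot 10^{-7}$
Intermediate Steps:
$d = 20$ ($d = -4 + 24 = 20$)
$J{\left(I,P \right)} = -7$ ($J{\left(I,P \right)} = -2 + \frac{1}{3} \left(-15\right) = -2 - 5 = -7$)
$q{\left(L \right)} = 4$ ($q{\left(L \right)} = \left(- \frac{1}{4}\right) \left(-16\right) = 4$)
$b{\left(F,N \right)} = 4$
$S = -16$ ($S = 16 \left(-1\right) = -16$)
$Y{\left(m,r \right)} = \frac{1}{16736}$ ($Y{\left(m,r \right)} = \frac{1}{\left(-1046\right) \left(-16\right)} = \left(- \frac{1}{1046}\right) \left(- \frac{1}{16}\right) = \frac{1}{16736}$)
$\frac{Y{\left(1975,-94 \right)} + b{\left(-666,J{\left(8,-33 \right)} \right)}}{-1991933 - 2553620} = \frac{\frac{1}{16736} + 4}{-1991933 - 2553620} = \frac{66945}{16736 \left(-4545553\right)} = \frac{66945}{16736} \left(- \frac{1}{4545553}\right) = - \frac{66945}{76074375008}$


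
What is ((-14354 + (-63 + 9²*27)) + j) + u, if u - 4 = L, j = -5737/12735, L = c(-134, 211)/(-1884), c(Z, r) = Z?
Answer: -48890723543/3998790 ≈ -12226.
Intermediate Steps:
L = 67/942 (L = -134/(-1884) = -134*(-1/1884) = 67/942 ≈ 0.071125)
j = -5737/12735 (j = -5737*1/12735 = -5737/12735 ≈ -0.45049)
u = 3835/942 (u = 4 + 67/942 = 3835/942 ≈ 4.0711)
((-14354 + (-63 + 9²*27)) + j) + u = ((-14354 + (-63 + 9²*27)) - 5737/12735) + 3835/942 = ((-14354 + (-63 + 81*27)) - 5737/12735) + 3835/942 = ((-14354 + (-63 + 2187)) - 5737/12735) + 3835/942 = ((-14354 + 2124) - 5737/12735) + 3835/942 = (-12230 - 5737/12735) + 3835/942 = -155754787/12735 + 3835/942 = -48890723543/3998790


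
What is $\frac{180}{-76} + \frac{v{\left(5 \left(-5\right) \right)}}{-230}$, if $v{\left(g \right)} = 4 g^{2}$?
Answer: $- \frac{5785}{437} \approx -13.238$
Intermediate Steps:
$\frac{180}{-76} + \frac{v{\left(5 \left(-5\right) \right)}}{-230} = \frac{180}{-76} + \frac{4 \left(5 \left(-5\right)\right)^{2}}{-230} = 180 \left(- \frac{1}{76}\right) + 4 \left(-25\right)^{2} \left(- \frac{1}{230}\right) = - \frac{45}{19} + 4 \cdot 625 \left(- \frac{1}{230}\right) = - \frac{45}{19} + 2500 \left(- \frac{1}{230}\right) = - \frac{45}{19} - \frac{250}{23} = - \frac{5785}{437}$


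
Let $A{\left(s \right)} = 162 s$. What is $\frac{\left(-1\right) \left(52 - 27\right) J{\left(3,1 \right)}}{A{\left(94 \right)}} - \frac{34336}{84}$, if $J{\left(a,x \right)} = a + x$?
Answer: $- \frac{10893271}{26649} \approx -408.77$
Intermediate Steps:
$\frac{\left(-1\right) \left(52 - 27\right) J{\left(3,1 \right)}}{A{\left(94 \right)}} - \frac{34336}{84} = \frac{\left(-1\right) \left(52 - 27\right) \left(3 + 1\right)}{162 \cdot 94} - \frac{34336}{84} = \frac{\left(-1\right) 25 \cdot 4}{15228} - \frac{8584}{21} = \left(-1\right) 100 \cdot \frac{1}{15228} - \frac{8584}{21} = \left(-100\right) \frac{1}{15228} - \frac{8584}{21} = - \frac{25}{3807} - \frac{8584}{21} = - \frac{10893271}{26649}$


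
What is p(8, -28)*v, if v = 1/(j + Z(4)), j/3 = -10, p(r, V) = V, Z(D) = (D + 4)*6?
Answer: -14/9 ≈ -1.5556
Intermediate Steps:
Z(D) = 24 + 6*D (Z(D) = (4 + D)*6 = 24 + 6*D)
j = -30 (j = 3*(-10) = -30)
v = 1/18 (v = 1/(-30 + (24 + 6*4)) = 1/(-30 + (24 + 24)) = 1/(-30 + 48) = 1/18 ≈ 0.055556)
p(8, -28)*v = -28*1/18 = -14/9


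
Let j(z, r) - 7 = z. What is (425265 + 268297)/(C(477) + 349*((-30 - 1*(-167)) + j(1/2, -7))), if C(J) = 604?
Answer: 1387124/102069 ≈ 13.590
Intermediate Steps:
j(z, r) = 7 + z
(425265 + 268297)/(C(477) + 349*((-30 - 1*(-167)) + j(1/2, -7))) = (425265 + 268297)/(604 + 349*((-30 - 1*(-167)) + (7 + 1/2))) = 693562/(604 + 349*((-30 + 167) + (7 + 1/2))) = 693562/(604 + 349*(137 + 15/2)) = 693562/(604 + 349*(289/2)) = 693562/(604 + 100861/2) = 693562/(102069/2) = 693562*(2/102069) = 1387124/102069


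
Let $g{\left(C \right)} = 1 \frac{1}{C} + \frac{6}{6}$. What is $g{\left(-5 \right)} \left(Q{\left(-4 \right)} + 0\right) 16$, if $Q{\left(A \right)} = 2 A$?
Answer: $- \frac{512}{5} \approx -102.4$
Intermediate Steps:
$g{\left(C \right)} = 1 + \frac{1}{C}$ ($g{\left(C \right)} = \frac{1}{C} + 6 \cdot \frac{1}{6} = \frac{1}{C} + 1 = 1 + \frac{1}{C}$)
$g{\left(-5 \right)} \left(Q{\left(-4 \right)} + 0\right) 16 = \frac{1 - 5}{-5} \left(2 \left(-4\right) + 0\right) 16 = \left(- \frac{1}{5}\right) \left(-4\right) \left(-8 + 0\right) 16 = \frac{4}{5} \left(-8\right) 16 = \left(- \frac{32}{5}\right) 16 = - \frac{512}{5}$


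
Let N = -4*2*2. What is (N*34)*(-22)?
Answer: 11968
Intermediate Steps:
N = -16 (N = -8*2 = -16)
(N*34)*(-22) = -16*34*(-22) = -544*(-22) = 11968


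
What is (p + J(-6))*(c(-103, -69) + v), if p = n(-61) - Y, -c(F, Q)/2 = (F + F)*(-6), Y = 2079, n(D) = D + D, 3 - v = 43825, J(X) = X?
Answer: 102170858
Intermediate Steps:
v = -43822 (v = 3 - 1*43825 = 3 - 43825 = -43822)
n(D) = 2*D
c(F, Q) = 24*F (c(F, Q) = -2*(F + F)*(-6) = -2*2*F*(-6) = -(-24)*F = 24*F)
p = -2201 (p = 2*(-61) - 1*2079 = -122 - 2079 = -2201)
(p + J(-6))*(c(-103, -69) + v) = (-2201 - 6)*(24*(-103) - 43822) = -2207*(-2472 - 43822) = -2207*(-46294) = 102170858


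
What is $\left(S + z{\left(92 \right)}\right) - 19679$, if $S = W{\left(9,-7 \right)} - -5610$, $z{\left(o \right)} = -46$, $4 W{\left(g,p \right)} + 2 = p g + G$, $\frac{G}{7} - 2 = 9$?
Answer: $-14112$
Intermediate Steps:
$G = 77$ ($G = 14 + 7 \cdot 9 = 14 + 63 = 77$)
$W{\left(g,p \right)} = \frac{75}{4} + \frac{g p}{4}$ ($W{\left(g,p \right)} = - \frac{1}{2} + \frac{p g + 77}{4} = - \frac{1}{2} + \frac{g p + 77}{4} = - \frac{1}{2} + \frac{77 + g p}{4} = - \frac{1}{2} + \left(\frac{77}{4} + \frac{g p}{4}\right) = \frac{75}{4} + \frac{g p}{4}$)
$S = 5613$ ($S = \left(\frac{75}{4} + \frac{1}{4} \cdot 9 \left(-7\right)\right) - -5610 = \left(\frac{75}{4} - \frac{63}{4}\right) + 5610 = 3 + 5610 = 5613$)
$\left(S + z{\left(92 \right)}\right) - 19679 = \left(5613 - 46\right) - 19679 = 5567 - 19679 = -14112$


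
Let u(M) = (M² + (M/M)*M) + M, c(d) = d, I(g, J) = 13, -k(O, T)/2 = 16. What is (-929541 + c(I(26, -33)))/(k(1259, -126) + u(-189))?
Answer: -929528/35311 ≈ -26.324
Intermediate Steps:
k(O, T) = -32 (k(O, T) = -2*16 = -32)
u(M) = M² + 2*M (u(M) = (M² + 1*M) + M = (M² + M) + M = (M + M²) + M = M² + 2*M)
(-929541 + c(I(26, -33)))/(k(1259, -126) + u(-189)) = (-929541 + 13)/(-32 - 189*(2 - 189)) = -929528/(-32 - 189*(-187)) = -929528/(-32 + 35343) = -929528/35311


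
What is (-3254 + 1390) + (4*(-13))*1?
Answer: -1916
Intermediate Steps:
(-3254 + 1390) + (4*(-13))*1 = -1864 - 52*1 = -1864 - 52 = -1916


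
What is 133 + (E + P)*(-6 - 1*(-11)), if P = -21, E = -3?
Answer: 13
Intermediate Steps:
133 + (E + P)*(-6 - 1*(-11)) = 133 + (-3 - 21)*(-6 - 1*(-11)) = 133 - 24*(-6 + 11) = 133 - 24*5 = 133 - 120 = 13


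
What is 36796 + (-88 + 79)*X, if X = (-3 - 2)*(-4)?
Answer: 36616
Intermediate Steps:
X = 20 (X = -5*(-4) = 20)
36796 + (-88 + 79)*X = 36796 + (-88 + 79)*20 = 36796 - 9*20 = 36796 - 180 = 36616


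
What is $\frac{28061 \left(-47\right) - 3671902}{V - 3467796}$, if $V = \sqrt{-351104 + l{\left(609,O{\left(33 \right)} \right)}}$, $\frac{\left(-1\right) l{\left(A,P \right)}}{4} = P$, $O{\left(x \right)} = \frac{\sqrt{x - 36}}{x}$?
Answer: $\frac{164695377}{2 \left(57218634 - \sqrt{33} \sqrt{-2896608 - i \sqrt{3}}\right)} \approx 1.4392 - 0.00024591 i$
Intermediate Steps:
$O{\left(x \right)} = \frac{\sqrt{-36 + x}}{x}$
$l{\left(A,P \right)} = - 4 P$
$V = \sqrt{-351104 - \frac{4 i \sqrt{3}}{33}}$ ($V = \sqrt{-351104 - 4 \frac{\sqrt{-36 + 33}}{33}} = \sqrt{-351104 - 4 \frac{\sqrt{-3}}{33}} = \sqrt{-351104 - 4 \frac{i \sqrt{3}}{33}} = \sqrt{-351104 - \frac{4 i \sqrt{3}}{33}} \approx 0.0002 - 592.54 i$)
$\frac{28061 \left(-47\right) - 3671902}{V - 3467796} = \frac{28061 \left(-47\right) - 3671902}{\frac{2 \sqrt{-95588064 - 33 i \sqrt{3}}}{33} - 3467796} = \frac{-1318867 - 3671902}{\frac{2 \sqrt{-95588064 - 33 i \sqrt{3}}}{33} - 3467796} = - \frac{4990769}{-3467796 + \frac{2 \sqrt{-95588064 - 33 i \sqrt{3}}}{33}}$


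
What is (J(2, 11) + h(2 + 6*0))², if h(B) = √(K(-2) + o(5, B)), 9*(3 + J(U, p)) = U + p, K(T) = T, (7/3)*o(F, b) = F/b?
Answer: 1691/1134 - 2*I*√182/9 ≈ 1.4912 - 2.9979*I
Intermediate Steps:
o(F, b) = 3*F/(7*b) (o(F, b) = 3*(F/b)/7 = 3*F/(7*b))
J(U, p) = -3 + U/9 + p/9 (J(U, p) = -3 + (U + p)/9 = -3 + (U/9 + p/9) = -3 + U/9 + p/9)
h(B) = √(-2 + 15/(7*B)) (h(B) = √(-2 + (3/7)*5/B) = √(-2 + 15/(7*B)))
(J(2, 11) + h(2 + 6*0))² = ((-3 + (⅑)*2 + (⅑)*11) + √(-98 + 105/(2 + 6*0))/7)² = ((-3 + 2/9 + 11/9) + √(-98 + 105/(2 + 0))/7)² = (-14/9 + √(-98 + 105/2)/7)² = (-14/9 + √(-91/2)/7)² = (-14/9 + (I*√182/2)/7)² = (-14/9 + I*√182/14)²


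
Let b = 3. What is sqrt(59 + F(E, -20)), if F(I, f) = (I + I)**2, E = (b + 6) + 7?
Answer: 19*sqrt(3) ≈ 32.909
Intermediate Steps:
E = 16 (E = (3 + 6) + 7 = 9 + 7 = 16)
F(I, f) = 4*I**2 (F(I, f) = (2*I)**2 = 4*I**2)
sqrt(59 + F(E, -20)) = sqrt(59 + 4*16**2) = sqrt(59 + 4*256) = sqrt(59 + 1024) = sqrt(1083) = 19*sqrt(3)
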